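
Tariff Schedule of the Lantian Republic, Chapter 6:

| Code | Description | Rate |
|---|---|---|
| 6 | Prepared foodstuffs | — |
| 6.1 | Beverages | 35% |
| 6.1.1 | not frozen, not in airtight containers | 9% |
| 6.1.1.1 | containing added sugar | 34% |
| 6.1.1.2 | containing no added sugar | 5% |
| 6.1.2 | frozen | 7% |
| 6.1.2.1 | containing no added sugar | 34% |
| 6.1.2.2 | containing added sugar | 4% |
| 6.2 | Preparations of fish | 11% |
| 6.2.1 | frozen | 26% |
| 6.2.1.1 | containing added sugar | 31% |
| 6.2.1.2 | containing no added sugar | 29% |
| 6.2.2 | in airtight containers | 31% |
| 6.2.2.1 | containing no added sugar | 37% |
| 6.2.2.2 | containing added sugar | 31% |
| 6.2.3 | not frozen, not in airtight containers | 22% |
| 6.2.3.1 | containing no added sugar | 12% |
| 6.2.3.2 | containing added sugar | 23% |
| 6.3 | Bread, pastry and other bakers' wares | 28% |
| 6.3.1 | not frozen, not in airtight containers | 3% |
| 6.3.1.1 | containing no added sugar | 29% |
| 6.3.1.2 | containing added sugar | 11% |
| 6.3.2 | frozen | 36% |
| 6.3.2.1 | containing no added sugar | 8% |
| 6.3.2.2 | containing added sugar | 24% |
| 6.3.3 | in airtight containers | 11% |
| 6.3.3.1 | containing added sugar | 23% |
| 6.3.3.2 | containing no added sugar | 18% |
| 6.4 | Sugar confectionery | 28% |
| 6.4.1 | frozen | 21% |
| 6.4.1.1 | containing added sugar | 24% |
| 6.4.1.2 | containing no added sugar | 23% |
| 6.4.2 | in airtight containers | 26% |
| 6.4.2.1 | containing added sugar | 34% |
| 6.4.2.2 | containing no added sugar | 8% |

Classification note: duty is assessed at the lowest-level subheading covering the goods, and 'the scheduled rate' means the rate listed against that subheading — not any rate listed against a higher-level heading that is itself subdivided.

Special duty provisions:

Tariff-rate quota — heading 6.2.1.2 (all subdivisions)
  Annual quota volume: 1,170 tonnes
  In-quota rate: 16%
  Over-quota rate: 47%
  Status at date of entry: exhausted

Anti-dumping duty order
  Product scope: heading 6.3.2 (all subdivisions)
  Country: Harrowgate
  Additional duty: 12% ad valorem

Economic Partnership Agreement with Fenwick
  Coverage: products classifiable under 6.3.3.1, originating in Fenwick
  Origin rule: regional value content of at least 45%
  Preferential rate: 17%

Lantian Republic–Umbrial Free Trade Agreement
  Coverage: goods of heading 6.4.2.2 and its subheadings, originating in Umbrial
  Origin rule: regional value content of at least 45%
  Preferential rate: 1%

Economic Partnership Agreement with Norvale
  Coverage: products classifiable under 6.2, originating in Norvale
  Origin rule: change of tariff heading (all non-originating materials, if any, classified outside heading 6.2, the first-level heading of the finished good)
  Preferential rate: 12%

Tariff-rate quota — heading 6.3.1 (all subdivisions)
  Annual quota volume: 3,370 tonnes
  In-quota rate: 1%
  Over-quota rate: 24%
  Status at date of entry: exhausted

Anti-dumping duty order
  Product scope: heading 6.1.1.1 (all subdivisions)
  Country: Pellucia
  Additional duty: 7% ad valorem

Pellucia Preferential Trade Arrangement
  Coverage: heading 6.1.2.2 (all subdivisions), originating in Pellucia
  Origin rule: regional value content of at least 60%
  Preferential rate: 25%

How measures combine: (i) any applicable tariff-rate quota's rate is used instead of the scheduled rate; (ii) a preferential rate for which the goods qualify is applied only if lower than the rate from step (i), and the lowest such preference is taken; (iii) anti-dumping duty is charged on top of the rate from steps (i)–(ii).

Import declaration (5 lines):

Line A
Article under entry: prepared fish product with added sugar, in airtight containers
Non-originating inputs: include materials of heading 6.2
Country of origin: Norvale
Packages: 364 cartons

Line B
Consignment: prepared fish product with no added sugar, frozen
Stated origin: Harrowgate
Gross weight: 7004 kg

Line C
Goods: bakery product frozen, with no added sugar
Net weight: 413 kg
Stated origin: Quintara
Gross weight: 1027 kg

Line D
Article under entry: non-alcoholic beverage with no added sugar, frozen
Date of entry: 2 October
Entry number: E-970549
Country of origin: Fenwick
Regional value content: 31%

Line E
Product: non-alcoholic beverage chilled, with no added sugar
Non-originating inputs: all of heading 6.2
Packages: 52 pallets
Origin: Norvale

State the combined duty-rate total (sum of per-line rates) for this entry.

125%

Line A: prepared fish product → 6.2; in airtight containers → 6.2.2; with added sugar → 6.2.2.2. Scheduled 31%. Norvale agreement on 6.2: CTH not met. → 31%.
Line B: prepared fish product → 6.2; frozen → 6.2.1; with no added sugar → 6.2.1.2. Scheduled 29%. quota on 6.2.1.2 exhausted → over-quota 47%. → 47%.
Line C: bakery product → 6.3; frozen → 6.3.2; with no added sugar → 6.3.2.1. Scheduled 8%. No special measure applies. → 8%.
Line D: non-alcoholic beverage → 6.1; frozen → 6.1.2; with no added sugar → 6.1.2.1. Scheduled 34%. Fenwick agreement on 6.3.3.1: 6.1.2.1 not covered. → 34%.
Line E: non-alcoholic beverage → 6.1; chilled → 6.1.1; with no added sugar → 6.1.1.2. Scheduled 5%. Norvale agreement on 6.2: 6.1.1.2 not covered. → 5%.
Sum: 31% + 47% + 8% + 34% + 5% = 125%.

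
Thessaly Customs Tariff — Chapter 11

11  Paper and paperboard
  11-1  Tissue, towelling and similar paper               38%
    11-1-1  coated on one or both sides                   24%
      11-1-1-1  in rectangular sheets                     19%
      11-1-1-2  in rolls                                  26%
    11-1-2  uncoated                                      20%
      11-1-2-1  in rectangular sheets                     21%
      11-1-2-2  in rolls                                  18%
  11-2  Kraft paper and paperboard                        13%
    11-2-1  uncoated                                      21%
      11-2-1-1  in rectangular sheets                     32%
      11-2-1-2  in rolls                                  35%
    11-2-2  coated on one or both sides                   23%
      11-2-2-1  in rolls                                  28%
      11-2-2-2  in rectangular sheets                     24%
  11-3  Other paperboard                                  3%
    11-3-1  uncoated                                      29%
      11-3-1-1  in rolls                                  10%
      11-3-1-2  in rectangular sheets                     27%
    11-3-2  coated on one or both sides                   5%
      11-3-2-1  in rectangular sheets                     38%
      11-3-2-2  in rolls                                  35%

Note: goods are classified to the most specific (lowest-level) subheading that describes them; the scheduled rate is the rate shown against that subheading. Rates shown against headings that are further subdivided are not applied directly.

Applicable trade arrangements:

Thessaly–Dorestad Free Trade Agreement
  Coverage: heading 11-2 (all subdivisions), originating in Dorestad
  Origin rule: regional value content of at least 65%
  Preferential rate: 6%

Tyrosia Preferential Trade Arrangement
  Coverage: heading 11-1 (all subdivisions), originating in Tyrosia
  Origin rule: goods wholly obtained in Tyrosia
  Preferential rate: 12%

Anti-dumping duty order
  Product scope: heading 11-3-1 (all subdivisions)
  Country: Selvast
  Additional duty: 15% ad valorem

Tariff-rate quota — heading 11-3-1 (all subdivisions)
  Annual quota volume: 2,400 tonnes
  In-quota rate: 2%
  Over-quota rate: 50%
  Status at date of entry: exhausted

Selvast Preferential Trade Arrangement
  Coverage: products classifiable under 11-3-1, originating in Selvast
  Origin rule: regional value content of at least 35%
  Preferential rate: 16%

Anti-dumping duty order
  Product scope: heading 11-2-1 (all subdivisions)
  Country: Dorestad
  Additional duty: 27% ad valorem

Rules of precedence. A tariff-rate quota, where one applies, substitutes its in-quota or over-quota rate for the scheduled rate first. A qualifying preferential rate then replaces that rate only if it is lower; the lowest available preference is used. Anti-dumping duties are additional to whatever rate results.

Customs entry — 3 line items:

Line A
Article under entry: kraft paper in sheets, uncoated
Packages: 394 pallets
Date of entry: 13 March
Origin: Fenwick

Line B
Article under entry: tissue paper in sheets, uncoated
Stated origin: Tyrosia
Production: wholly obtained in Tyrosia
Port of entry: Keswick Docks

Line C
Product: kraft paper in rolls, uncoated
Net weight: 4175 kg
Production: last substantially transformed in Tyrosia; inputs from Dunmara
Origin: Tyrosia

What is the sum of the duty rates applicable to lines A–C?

79%

Line A: kraft paper → 11-2; uncoated → 11-2-1; in sheets → 11-2-1-1. Scheduled 32%. No special measure applies. → 32%.
Line B: tissue paper → 11-1; uncoated → 11-1-2; in sheets → 11-1-2-1. Scheduled 21%. Tyrosia agreement on 11-1: wholly obtained → 12% available; preferential 12%. → 12%.
Line C: kraft paper → 11-2; uncoated → 11-2-1; in rolls → 11-2-1-2. Scheduled 35%. Tyrosia agreement on 11-1: 11-2-1-2 not covered. → 35%.
Sum: 32% + 12% + 35% = 79%.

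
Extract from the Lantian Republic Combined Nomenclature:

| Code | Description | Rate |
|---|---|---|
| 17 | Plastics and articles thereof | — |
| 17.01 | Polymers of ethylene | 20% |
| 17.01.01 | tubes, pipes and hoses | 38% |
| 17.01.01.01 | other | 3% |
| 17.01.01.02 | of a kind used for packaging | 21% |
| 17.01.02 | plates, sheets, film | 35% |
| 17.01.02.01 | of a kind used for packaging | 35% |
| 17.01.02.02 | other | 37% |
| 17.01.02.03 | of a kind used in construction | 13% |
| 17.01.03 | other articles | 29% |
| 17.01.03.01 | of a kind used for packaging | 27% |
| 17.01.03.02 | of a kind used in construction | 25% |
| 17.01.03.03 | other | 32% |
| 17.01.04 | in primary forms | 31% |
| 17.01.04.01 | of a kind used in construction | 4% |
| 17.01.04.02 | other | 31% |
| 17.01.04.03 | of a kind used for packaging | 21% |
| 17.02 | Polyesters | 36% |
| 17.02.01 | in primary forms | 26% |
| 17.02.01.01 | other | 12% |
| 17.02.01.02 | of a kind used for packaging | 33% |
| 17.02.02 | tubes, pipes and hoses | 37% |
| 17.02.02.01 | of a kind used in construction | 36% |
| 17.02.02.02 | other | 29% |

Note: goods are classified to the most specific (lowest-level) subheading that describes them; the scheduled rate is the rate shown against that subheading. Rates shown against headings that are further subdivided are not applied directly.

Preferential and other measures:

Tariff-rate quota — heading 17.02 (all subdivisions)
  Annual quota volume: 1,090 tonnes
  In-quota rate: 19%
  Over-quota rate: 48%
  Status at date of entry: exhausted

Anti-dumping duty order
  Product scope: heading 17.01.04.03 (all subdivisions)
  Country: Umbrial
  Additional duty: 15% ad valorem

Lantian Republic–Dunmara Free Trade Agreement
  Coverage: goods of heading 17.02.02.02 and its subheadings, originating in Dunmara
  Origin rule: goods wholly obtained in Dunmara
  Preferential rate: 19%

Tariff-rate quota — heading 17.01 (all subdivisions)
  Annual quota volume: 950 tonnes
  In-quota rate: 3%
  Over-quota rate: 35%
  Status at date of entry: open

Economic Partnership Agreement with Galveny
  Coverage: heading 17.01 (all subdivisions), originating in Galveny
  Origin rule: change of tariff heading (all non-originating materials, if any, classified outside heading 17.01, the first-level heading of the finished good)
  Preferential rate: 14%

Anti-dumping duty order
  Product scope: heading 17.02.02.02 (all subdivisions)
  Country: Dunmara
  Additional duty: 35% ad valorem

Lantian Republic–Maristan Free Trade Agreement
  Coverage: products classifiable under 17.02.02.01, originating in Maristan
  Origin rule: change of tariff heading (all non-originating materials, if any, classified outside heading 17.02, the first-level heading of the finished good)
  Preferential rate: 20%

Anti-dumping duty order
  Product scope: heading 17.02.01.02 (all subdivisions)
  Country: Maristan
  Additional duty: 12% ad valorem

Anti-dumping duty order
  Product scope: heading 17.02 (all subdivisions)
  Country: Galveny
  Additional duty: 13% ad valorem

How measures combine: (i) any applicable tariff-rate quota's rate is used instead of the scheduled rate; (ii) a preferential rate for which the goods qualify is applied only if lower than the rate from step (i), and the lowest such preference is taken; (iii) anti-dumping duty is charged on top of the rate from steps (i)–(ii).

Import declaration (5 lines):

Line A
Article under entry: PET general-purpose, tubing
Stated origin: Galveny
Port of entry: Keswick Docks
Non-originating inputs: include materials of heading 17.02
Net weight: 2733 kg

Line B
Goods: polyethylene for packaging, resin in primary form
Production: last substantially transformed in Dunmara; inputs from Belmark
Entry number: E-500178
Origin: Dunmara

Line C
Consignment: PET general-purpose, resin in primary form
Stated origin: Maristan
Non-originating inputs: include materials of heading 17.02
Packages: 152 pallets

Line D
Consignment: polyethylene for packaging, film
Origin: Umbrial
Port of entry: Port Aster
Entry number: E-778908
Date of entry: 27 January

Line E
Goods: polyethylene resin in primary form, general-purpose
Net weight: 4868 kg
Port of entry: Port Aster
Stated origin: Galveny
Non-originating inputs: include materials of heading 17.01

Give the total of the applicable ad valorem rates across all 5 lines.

118%

Line A: PET → 17.02; tubing → 17.02.02; general-purpose → 17.02.02.02. Scheduled 29%. quota on 17.02 exhausted → over-quota 48%; Galveny agreement on 17.01: 17.02.02.02 not covered; anti-dumping (Galveny, 17.02): +13%; total 48% + 13% = 61%. → 61%.
Line B: polyethylene → 17.01; resin in primary form → 17.01.04; for packaging → 17.01.04.03. Scheduled 21%. quota on 17.01 open → in-quota 3%; Dunmara agreement on 17.02.02.02: 17.01.04.03 not covered. → 3%.
Line C: PET → 17.02; resin in primary form → 17.02.01; general-purpose → 17.02.01.01. Scheduled 12%. quota on 17.02 exhausted → over-quota 48%; Maristan agreement on 17.02.02.01: 17.02.01.01 not covered. → 48%.
Line D: polyethylene → 17.01; film → 17.01.02; for packaging → 17.01.02.01. Scheduled 35%. quota on 17.01 open → in-quota 3%. → 3%.
Line E: polyethylene → 17.01; resin in primary form → 17.01.04; general-purpose → 17.01.04.02. Scheduled 31%. quota on 17.01 open → in-quota 3%; Galveny agreement on 17.01: CTH not met. → 3%.
Sum: 61% + 3% + 48% + 3% + 3% = 118%.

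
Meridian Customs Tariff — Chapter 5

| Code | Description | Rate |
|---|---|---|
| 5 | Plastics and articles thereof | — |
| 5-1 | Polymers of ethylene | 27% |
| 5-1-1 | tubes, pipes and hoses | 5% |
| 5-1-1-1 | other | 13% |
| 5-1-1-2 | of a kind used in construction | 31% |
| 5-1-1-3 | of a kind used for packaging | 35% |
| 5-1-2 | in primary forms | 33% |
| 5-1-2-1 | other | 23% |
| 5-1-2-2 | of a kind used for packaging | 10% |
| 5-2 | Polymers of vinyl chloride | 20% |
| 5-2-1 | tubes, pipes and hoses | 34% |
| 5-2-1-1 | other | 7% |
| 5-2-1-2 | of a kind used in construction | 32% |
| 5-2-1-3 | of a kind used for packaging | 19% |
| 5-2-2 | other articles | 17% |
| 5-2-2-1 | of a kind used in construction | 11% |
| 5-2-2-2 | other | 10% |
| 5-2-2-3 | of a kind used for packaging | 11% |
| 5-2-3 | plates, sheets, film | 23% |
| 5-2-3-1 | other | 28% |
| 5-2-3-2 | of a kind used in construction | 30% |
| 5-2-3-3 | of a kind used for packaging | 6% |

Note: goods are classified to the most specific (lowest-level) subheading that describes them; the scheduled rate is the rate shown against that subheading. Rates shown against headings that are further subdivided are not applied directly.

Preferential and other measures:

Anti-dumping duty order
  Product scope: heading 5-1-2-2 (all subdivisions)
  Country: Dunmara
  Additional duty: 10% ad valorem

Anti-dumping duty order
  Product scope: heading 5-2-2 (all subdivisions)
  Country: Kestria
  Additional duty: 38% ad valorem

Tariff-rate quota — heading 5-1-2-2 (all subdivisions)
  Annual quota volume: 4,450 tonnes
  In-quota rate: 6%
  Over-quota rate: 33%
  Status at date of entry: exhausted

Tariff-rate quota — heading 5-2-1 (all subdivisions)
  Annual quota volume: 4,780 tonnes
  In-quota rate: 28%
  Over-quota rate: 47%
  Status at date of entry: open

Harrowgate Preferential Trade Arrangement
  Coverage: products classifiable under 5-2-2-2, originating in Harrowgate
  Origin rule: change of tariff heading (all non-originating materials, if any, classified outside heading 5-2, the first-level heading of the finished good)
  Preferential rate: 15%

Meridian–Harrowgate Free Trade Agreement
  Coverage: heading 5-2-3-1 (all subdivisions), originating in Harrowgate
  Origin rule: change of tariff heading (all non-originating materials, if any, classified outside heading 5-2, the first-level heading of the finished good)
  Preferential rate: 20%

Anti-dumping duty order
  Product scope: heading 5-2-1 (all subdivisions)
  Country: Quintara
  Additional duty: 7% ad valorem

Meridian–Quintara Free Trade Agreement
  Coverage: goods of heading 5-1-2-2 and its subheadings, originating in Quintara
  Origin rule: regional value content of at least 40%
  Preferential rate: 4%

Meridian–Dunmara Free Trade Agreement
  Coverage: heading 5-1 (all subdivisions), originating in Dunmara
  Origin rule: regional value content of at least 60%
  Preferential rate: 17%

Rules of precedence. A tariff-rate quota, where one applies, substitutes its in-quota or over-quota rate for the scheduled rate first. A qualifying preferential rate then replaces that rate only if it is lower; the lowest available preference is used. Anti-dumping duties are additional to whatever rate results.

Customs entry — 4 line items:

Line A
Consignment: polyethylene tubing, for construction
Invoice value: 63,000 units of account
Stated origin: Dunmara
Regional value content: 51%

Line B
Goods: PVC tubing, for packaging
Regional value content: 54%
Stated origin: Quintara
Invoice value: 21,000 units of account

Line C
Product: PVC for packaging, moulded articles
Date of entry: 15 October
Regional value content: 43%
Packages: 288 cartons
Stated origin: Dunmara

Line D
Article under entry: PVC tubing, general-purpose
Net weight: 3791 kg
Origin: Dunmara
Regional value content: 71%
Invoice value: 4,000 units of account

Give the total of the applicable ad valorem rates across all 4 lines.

Line A: polyethylene → 5-1; tubing → 5-1-1; for construction → 5-1-1-2. Scheduled 31%. Dunmara agreement on 5-1: RVC < 60%. → 31%.
Line B: PVC → 5-2; tubing → 5-2-1; for packaging → 5-2-1-3. Scheduled 19%. quota on 5-2-1 open → in-quota 28%; Quintara agreement on 5-1-2-2: 5-2-1-3 not covered; anti-dumping (Quintara, 5-2-1): +7%; total 28% + 7% = 35%. → 35%.
Line C: PVC → 5-2; moulded articles → 5-2-2; for packaging → 5-2-2-3. Scheduled 11%. Dunmara agreement on 5-1: 5-2-2-3 not covered. → 11%.
Line D: PVC → 5-2; tubing → 5-2-1; general-purpose → 5-2-1-1. Scheduled 7%. quota on 5-2-1 open → in-quota 28%; Dunmara agreement on 5-1: 5-2-1-1 not covered. → 28%.
Sum: 31% + 35% + 11% + 28% = 105%.

105%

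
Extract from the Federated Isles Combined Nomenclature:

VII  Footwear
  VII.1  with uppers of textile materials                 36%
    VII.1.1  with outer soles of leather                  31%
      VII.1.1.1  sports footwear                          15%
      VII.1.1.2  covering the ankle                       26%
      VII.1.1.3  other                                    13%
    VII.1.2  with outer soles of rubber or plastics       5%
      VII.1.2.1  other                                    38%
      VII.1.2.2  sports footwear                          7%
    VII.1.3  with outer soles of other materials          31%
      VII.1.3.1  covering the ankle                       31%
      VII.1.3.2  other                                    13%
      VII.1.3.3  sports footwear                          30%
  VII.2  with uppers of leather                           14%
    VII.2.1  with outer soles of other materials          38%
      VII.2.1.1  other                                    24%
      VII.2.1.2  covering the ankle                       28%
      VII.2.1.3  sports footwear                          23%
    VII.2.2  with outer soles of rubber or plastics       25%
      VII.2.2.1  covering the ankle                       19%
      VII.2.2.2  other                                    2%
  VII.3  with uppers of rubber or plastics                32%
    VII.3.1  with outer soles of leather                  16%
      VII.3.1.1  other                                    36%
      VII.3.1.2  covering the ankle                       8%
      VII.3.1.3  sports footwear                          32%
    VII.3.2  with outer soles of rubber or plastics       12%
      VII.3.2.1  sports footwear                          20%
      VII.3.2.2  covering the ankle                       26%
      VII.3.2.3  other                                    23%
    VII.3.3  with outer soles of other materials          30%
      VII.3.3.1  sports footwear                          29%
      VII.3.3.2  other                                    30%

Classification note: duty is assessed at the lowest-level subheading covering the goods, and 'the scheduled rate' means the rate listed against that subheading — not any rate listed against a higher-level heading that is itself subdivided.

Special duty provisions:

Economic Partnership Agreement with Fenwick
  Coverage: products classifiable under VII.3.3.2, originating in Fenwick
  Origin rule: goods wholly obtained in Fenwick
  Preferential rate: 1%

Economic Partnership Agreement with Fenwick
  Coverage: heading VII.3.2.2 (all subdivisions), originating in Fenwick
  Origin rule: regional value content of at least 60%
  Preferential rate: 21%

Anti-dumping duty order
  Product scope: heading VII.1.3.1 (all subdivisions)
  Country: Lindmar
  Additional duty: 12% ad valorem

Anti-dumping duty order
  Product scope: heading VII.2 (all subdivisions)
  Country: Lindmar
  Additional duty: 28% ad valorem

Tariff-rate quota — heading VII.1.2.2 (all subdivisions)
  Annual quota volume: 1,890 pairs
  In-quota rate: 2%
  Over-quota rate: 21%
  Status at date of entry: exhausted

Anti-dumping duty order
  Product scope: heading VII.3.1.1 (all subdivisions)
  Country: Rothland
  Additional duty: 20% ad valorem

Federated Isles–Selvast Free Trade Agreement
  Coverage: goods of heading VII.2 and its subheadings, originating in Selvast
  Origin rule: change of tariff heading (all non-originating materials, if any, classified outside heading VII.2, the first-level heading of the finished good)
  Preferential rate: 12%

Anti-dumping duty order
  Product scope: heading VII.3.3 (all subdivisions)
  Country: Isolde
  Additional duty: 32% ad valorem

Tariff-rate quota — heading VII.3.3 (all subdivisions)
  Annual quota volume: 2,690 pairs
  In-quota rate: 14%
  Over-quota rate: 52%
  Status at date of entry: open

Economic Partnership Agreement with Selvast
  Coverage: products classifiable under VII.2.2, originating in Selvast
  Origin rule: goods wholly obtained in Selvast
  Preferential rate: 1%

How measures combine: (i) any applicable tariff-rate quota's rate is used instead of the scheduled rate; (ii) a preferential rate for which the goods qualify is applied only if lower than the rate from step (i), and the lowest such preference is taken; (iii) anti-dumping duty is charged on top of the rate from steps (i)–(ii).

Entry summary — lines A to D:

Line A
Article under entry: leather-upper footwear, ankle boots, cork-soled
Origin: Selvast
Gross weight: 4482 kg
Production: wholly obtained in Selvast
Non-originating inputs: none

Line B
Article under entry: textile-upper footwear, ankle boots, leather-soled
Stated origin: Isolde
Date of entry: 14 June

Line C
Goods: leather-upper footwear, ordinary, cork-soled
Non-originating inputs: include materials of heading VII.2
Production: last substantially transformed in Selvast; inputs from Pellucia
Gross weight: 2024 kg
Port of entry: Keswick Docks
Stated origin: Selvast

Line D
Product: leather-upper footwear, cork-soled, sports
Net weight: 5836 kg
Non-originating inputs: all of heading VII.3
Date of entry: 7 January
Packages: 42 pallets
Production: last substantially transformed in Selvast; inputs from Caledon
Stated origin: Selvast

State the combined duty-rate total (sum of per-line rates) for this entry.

74%

Line A: leather-upper → VII.2; cork-soled → VII.2.1; ankle boots → VII.2.1.2. Scheduled 28%. Selvast agreement on VII.2: CTH met → 12% available; Selvast agreement on VII.2.2: VII.2.1.2 not covered; preferential 12%. → 12%.
Line B: textile-upper → VII.1; leather-soled → VII.1.1; ankle boots → VII.1.1.2. Scheduled 26%. No special measure applies. → 26%.
Line C: leather-upper → VII.2; cork-soled → VII.2.1; ordinary → VII.2.1.1. Scheduled 24%. Selvast agreement on VII.2: CTH not met; Selvast agreement on VII.2.2: VII.2.1.1 not covered. → 24%.
Line D: leather-upper → VII.2; cork-soled → VII.2.1; sports → VII.2.1.3. Scheduled 23%. Selvast agreement on VII.2: CTH met → 12% available; Selvast agreement on VII.2.2: VII.2.1.3 not covered; preferential 12%. → 12%.
Sum: 12% + 26% + 24% + 12% = 74%.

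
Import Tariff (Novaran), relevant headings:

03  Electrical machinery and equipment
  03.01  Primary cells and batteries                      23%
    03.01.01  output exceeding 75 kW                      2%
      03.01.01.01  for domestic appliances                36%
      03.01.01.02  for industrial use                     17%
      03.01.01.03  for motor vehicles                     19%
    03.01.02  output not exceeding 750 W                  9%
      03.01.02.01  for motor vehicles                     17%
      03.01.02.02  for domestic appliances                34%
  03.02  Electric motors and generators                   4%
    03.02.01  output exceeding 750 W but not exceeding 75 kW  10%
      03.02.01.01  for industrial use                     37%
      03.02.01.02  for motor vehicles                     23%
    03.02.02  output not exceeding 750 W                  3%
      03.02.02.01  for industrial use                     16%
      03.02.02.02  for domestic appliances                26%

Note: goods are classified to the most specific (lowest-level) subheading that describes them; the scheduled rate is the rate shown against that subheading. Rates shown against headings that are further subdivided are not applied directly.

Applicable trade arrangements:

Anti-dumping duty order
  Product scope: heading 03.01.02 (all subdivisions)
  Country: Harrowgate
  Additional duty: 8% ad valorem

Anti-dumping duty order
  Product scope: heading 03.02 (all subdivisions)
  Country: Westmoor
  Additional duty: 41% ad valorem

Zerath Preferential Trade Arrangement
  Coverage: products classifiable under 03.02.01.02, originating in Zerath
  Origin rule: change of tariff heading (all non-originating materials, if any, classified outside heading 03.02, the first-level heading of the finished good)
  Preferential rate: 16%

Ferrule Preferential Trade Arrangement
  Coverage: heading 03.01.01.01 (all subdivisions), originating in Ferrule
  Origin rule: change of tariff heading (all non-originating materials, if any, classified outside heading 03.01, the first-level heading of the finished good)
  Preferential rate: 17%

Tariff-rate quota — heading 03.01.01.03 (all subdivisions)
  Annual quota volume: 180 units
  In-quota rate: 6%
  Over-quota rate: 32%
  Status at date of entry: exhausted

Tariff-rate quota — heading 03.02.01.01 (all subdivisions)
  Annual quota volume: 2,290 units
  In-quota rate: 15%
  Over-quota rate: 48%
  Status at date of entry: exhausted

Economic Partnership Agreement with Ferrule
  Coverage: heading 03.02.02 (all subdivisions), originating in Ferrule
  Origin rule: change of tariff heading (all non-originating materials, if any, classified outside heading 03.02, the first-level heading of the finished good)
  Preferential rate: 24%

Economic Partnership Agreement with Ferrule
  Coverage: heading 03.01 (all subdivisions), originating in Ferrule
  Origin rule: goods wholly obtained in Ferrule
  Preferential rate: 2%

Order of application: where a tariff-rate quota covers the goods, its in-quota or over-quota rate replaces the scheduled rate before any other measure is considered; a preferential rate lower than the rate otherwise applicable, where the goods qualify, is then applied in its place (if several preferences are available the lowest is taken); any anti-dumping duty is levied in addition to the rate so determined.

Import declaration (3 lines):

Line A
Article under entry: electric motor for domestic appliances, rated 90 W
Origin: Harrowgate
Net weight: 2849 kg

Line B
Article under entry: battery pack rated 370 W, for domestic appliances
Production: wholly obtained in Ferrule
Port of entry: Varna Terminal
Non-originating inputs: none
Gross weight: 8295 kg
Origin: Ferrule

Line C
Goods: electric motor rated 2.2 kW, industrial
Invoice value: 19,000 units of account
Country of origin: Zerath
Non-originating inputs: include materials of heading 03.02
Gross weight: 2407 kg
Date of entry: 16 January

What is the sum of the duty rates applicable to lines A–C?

Line A: electric motor → 03.02; rated 90 W → 03.02.02; for domestic appliances → 03.02.02.02. Scheduled 26%. No special measure applies. → 26%.
Line B: battery pack → 03.01; rated 370 W → 03.01.02; for domestic appliances → 03.01.02.02. Scheduled 34%. Ferrule agreement on 03.01.01.01: 03.01.02.02 not covered; Ferrule agreement on 03.02.02: 03.01.02.02 not covered; Ferrule agreement on 03.01: wholly obtained → 2% available; preferential 2%. → 2%.
Line C: electric motor → 03.02; rated 2.2 kW → 03.02.01; industrial → 03.02.01.01. Scheduled 37%. quota on 03.02.01.01 exhausted → over-quota 48%; Zerath agreement on 03.02.01.02: 03.02.01.01 not covered. → 48%.
Sum: 26% + 2% + 48% = 76%.

76%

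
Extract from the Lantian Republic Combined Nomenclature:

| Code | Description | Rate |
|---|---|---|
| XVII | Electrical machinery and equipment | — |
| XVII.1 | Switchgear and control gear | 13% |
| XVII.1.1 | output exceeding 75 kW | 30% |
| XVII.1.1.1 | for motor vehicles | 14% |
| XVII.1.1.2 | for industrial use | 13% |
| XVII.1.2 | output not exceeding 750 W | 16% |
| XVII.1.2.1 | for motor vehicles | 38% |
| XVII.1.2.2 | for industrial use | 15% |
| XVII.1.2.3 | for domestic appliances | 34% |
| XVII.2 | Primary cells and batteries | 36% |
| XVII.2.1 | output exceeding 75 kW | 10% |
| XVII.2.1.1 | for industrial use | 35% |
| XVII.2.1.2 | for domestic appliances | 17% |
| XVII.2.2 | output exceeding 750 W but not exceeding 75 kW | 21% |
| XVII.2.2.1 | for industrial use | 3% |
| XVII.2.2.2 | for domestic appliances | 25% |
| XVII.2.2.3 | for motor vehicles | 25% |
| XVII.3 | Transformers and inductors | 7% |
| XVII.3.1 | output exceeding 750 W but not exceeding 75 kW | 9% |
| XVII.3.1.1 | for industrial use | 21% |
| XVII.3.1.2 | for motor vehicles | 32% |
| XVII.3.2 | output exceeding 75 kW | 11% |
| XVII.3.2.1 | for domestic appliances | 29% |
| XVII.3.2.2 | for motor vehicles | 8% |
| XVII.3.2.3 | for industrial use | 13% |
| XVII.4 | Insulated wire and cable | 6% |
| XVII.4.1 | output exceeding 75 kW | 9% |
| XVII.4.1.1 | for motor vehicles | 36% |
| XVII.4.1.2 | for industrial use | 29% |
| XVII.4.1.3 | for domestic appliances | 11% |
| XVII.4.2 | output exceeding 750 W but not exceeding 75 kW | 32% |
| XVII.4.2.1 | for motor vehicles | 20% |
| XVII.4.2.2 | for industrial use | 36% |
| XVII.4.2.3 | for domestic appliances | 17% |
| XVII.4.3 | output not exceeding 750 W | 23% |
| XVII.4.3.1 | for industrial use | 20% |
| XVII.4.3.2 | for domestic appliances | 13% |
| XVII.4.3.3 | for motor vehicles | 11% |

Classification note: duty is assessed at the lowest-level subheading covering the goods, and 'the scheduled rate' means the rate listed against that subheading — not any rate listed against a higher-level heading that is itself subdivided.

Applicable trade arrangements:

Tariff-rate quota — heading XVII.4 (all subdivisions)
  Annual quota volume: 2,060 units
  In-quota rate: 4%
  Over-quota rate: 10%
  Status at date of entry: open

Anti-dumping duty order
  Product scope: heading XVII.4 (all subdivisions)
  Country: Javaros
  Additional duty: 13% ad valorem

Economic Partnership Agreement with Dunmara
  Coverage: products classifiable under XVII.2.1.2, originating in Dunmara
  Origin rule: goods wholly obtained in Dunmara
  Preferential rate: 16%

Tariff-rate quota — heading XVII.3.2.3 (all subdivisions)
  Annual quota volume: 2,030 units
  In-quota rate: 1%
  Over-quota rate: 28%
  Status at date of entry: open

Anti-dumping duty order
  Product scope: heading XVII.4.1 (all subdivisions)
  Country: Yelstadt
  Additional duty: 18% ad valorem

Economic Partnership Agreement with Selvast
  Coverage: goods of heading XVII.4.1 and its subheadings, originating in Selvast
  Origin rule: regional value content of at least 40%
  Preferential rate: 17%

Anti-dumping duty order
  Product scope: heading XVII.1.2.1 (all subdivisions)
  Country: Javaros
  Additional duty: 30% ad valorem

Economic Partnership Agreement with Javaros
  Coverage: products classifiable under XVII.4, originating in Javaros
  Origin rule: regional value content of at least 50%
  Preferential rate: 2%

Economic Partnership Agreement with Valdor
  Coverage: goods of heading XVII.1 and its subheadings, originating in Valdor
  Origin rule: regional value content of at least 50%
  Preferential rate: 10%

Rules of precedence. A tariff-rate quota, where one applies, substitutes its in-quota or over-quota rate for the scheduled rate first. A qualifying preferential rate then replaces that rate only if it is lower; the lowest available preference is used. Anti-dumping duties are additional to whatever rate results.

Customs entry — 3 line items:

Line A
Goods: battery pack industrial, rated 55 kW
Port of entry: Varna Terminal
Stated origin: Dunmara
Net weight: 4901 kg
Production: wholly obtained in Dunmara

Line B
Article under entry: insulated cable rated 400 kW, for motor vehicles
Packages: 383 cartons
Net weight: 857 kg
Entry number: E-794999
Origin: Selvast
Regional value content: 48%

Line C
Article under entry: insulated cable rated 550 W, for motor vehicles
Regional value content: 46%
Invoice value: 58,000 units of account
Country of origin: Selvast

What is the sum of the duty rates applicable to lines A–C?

11%

Line A: battery pack → XVII.2; rated 55 kW → XVII.2.2; industrial → XVII.2.2.1. Scheduled 3%. Dunmara agreement on XVII.2.1.2: XVII.2.2.1 not covered. → 3%.
Line B: insulated cable → XVII.4; rated 400 kW → XVII.4.1; for motor vehicles → XVII.4.1.1. Scheduled 36%. quota on XVII.4 open → in-quota 4%; Selvast agreement on XVII.4.1: RVC ≥ 40% → 17% available; preference 17% not lower than 4% → no reduction. → 4%.
Line C: insulated cable → XVII.4; rated 550 W → XVII.4.3; for motor vehicles → XVII.4.3.3. Scheduled 11%. quota on XVII.4 open → in-quota 4%; Selvast agreement on XVII.4.1: XVII.4.3.3 not covered. → 4%.
Sum: 3% + 4% + 4% = 11%.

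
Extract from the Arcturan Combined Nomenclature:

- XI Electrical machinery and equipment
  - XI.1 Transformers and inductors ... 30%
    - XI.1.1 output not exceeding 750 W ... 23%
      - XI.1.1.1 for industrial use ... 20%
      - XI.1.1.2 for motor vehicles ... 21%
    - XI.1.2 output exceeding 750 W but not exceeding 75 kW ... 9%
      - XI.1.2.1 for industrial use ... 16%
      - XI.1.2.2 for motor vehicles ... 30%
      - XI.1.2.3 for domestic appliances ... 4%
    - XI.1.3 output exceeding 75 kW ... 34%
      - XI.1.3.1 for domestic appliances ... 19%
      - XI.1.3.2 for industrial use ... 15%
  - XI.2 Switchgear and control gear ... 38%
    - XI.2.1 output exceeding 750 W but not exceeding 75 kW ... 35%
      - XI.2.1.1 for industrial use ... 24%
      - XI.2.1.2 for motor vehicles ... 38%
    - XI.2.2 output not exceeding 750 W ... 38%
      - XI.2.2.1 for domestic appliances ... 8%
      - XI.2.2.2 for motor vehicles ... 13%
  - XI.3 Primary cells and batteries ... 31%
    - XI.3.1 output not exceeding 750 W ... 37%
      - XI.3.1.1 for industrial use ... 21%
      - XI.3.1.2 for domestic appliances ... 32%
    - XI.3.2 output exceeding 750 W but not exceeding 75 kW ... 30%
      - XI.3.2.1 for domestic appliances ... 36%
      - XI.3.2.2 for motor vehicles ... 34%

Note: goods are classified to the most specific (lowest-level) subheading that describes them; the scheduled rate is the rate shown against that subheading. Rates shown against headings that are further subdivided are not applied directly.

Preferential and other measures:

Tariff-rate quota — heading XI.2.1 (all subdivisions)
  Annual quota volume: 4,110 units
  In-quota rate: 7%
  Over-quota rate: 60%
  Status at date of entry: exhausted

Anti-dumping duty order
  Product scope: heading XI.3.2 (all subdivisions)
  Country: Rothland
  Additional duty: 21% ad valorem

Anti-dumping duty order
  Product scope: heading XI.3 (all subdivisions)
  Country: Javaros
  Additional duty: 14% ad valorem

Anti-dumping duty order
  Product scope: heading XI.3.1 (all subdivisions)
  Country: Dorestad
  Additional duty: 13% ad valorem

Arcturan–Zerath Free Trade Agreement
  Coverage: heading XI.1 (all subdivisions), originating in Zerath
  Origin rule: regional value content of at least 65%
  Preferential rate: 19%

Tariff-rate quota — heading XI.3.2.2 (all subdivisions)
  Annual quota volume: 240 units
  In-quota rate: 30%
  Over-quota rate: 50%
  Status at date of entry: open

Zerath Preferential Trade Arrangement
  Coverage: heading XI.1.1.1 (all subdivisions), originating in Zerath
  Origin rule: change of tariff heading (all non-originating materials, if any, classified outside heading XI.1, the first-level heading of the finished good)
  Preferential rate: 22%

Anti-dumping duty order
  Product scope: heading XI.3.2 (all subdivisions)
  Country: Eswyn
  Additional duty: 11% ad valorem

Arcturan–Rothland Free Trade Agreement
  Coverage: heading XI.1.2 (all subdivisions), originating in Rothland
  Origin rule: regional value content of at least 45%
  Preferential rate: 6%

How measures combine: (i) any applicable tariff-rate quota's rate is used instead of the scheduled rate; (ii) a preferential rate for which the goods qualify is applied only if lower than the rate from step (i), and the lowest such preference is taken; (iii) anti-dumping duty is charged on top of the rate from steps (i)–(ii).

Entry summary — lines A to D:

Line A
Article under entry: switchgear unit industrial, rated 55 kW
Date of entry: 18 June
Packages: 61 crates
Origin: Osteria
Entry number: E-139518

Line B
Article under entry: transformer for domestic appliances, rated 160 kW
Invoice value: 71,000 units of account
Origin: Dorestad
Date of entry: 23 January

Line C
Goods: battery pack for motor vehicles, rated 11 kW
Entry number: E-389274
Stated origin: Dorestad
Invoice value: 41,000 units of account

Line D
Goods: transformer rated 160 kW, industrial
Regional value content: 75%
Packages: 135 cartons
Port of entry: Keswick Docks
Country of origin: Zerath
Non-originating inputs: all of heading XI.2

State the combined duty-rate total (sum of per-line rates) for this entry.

124%

Line A: switchgear unit → XI.2; rated 55 kW → XI.2.1; industrial → XI.2.1.1. Scheduled 24%. quota on XI.2.1 exhausted → over-quota 60%. → 60%.
Line B: transformer → XI.1; rated 160 kW → XI.1.3; for domestic appliances → XI.1.3.1. Scheduled 19%. No special measure applies. → 19%.
Line C: battery pack → XI.3; rated 11 kW → XI.3.2; for motor vehicles → XI.3.2.2. Scheduled 34%. quota on XI.3.2.2 open → in-quota 30%. → 30%.
Line D: transformer → XI.1; rated 160 kW → XI.1.3; industrial → XI.1.3.2. Scheduled 15%. Zerath agreement on XI.1: RVC ≥ 65% → 19% available; Zerath agreement on XI.1.1.1: XI.1.3.2 not covered; preference 19% not lower than 15% → no reduction. → 15%.
Sum: 60% + 19% + 30% + 15% = 124%.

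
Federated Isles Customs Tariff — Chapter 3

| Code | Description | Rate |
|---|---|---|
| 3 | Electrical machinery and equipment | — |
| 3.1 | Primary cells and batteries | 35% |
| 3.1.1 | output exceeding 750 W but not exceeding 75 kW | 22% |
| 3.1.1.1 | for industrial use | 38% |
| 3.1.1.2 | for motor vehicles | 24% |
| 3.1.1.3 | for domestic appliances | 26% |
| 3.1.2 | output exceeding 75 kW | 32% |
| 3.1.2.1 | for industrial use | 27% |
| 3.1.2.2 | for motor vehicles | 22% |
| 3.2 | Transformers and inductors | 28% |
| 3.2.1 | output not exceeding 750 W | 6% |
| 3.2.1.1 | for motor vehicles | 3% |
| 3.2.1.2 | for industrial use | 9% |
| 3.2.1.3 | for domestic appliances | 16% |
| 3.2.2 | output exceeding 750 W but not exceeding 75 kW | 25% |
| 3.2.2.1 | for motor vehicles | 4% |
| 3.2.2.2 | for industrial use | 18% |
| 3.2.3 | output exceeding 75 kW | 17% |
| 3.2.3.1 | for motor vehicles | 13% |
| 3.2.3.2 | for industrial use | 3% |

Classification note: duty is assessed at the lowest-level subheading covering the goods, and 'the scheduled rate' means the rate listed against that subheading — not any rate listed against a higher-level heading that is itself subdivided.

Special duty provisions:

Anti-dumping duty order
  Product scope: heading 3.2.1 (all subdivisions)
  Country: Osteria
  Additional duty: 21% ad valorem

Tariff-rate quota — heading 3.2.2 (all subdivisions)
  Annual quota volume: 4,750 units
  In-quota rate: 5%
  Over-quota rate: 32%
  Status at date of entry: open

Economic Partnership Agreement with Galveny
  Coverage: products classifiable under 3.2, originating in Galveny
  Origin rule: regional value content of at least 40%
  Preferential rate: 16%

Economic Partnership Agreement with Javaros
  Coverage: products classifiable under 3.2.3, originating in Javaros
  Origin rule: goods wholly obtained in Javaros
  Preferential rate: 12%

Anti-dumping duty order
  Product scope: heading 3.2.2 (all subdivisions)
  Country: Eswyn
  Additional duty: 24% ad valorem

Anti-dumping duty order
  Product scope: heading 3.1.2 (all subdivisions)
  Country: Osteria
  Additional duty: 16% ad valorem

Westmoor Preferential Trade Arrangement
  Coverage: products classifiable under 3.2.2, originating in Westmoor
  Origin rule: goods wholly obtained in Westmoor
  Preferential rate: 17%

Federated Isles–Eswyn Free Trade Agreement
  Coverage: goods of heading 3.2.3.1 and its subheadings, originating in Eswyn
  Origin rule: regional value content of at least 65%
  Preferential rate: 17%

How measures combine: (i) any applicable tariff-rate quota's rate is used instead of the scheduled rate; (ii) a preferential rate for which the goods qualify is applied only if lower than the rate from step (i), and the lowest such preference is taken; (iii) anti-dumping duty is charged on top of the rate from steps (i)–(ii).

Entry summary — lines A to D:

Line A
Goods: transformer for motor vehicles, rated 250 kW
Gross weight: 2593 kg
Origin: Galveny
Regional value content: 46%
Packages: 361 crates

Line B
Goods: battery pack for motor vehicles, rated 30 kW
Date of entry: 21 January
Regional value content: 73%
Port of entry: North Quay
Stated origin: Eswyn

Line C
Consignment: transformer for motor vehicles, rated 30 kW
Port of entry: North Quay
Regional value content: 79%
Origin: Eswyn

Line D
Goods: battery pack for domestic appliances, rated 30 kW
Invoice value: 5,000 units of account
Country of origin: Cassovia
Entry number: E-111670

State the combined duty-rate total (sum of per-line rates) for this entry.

92%

Line A: transformer → 3.2; rated 250 kW → 3.2.3; for motor vehicles → 3.2.3.1. Scheduled 13%. Galveny agreement on 3.2: RVC ≥ 40% → 16% available; preference 16% not lower than 13% → no reduction. → 13%.
Line B: battery pack → 3.1; rated 30 kW → 3.1.1; for motor vehicles → 3.1.1.2. Scheduled 24%. Eswyn agreement on 3.2.3.1: 3.1.1.2 not covered. → 24%.
Line C: transformer → 3.2; rated 30 kW → 3.2.2; for motor vehicles → 3.2.2.1. Scheduled 4%. quota on 3.2.2 open → in-quota 5%; Eswyn agreement on 3.2.3.1: 3.2.2.1 not covered; anti-dumping (Eswyn, 3.2.2): +24%; total 5% + 24% = 29%. → 29%.
Line D: battery pack → 3.1; rated 30 kW → 3.1.1; for domestic appliances → 3.1.1.3. Scheduled 26%. No special measure applies. → 26%.
Sum: 13% + 24% + 29% + 26% = 92%.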